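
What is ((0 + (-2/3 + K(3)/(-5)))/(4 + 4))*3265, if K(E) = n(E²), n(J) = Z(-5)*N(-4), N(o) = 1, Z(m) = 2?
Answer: -1306/3 ≈ -435.33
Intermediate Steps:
n(J) = 2 (n(J) = 2*1 = 2)
K(E) = 2
((0 + (-2/3 + K(3)/(-5)))/(4 + 4))*3265 = ((0 + (-2/3 + 2/(-5)))/(4 + 4))*3265 = ((0 + (-2*⅓ + 2*(-⅕)))/8)*3265 = ((0 + (-⅔ - ⅖))*(⅛))*3265 = ((0 - 16/15)*(⅛))*3265 = -16/15*⅛*3265 = -2/15*3265 = -1306/3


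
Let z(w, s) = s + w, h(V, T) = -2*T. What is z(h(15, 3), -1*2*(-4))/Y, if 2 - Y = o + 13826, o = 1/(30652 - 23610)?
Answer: -14084/97348609 ≈ -0.00014468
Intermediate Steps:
o = 1/7042 ≈ 0.00014201
Y = -97348609/7042 (Y = 2 - (1/7042 + 13826) = 2 - 1*97362693/7042 = 2 - 97362693/7042 = -97348609/7042 ≈ -13824.)
z(h(15, 3), -1*2*(-4))/Y = (-1*2*(-4) - 2*3)/(-97348609/7042) = (-2*(-4) - 6)*(-7042/97348609) = (8 - 6)*(-7042/97348609) = 2*(-7042/97348609) = -14084/97348609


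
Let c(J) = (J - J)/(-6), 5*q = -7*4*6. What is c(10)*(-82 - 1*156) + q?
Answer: -168/5 ≈ -33.600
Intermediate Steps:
q = -168/5 (q = (-7*4*6)/5 = (-28*6)/5 = (⅕)*(-168) = -168/5 ≈ -33.600)
c(J) = 0 (c(J) = 0*(-⅙) = 0)
c(10)*(-82 - 1*156) + q = 0*(-82 - 1*156) - 168/5 = 0*(-82 - 156) - 168/5 = 0*(-238) - 168/5 = 0 - 168/5 = -168/5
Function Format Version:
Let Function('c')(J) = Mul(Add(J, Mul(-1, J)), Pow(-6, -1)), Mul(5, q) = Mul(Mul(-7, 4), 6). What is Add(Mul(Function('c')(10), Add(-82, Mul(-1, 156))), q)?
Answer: Rational(-168, 5) ≈ -33.600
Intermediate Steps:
q = Rational(-168, 5) (q = Mul(Rational(1, 5), Mul(Mul(-7, 4), 6)) = Mul(Rational(1, 5), Mul(-28, 6)) = Mul(Rational(1, 5), -168) = Rational(-168, 5) ≈ -33.600)
Function('c')(J) = 0 (Function('c')(J) = Mul(0, Rational(-1, 6)) = 0)
Add(Mul(Function('c')(10), Add(-82, Mul(-1, 156))), q) = Add(Mul(0, Add(-82, Mul(-1, 156))), Rational(-168, 5)) = Add(Mul(0, Add(-82, -156)), Rational(-168, 5)) = Add(Mul(0, -238), Rational(-168, 5)) = Add(0, Rational(-168, 5)) = Rational(-168, 5)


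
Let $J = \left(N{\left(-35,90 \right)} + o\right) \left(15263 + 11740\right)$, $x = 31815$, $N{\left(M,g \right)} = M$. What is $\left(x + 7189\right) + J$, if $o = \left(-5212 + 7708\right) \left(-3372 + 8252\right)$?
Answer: $328908595339$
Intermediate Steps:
$o = 12180480$ ($o = 2496 \cdot 4880 = 12180480$)
$J = 328908556335$ ($J = \left(-35 + 12180480\right) \left(15263 + 11740\right) = 12180445 \cdot 27003 = 328908556335$)
$\left(x + 7189\right) + J = \left(31815 + 7189\right) + 328908556335 = 39004 + 328908556335 = 328908595339$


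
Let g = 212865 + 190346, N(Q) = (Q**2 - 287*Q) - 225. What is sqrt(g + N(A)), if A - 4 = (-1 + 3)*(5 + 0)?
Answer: 2*sqrt(99791) ≈ 631.79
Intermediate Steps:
A = 14 (A = 4 + (-1 + 3)*(5 + 0) = 4 + 2*5 = 4 + 10 = 14)
N(Q) = -225 + Q**2 - 287*Q
g = 403211
sqrt(g + N(A)) = sqrt(403211 + (-225 + 14**2 - 287*14)) = sqrt(403211 + (-225 + 196 - 4018)) = sqrt(403211 - 4047) = sqrt(399164) = 2*sqrt(99791)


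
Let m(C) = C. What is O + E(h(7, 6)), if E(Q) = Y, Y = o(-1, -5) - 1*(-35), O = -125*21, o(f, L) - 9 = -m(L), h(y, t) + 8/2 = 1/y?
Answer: -2576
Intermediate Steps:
h(y, t) = -4 + 1/y
o(f, L) = 9 - L
O = -2625
Y = 49 (Y = (9 - 1*(-5)) - 1*(-35) = (9 + 5) + 35 = 14 + 35 = 49)
E(Q) = 49
O + E(h(7, 6)) = -2625 + 49 = -2576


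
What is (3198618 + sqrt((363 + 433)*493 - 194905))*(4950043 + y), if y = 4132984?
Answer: 29053133656686 + 27249081*sqrt(21947) ≈ 2.9057e+13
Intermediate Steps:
(3198618 + sqrt((363 + 433)*493 - 194905))*(4950043 + y) = (3198618 + sqrt((363 + 433)*493 - 194905))*(4950043 + 4132984) = (3198618 + sqrt(796*493 - 194905))*9083027 = (3198618 + sqrt(392428 - 194905))*9083027 = (3198618 + sqrt(197523))*9083027 = (3198618 + 3*sqrt(21947))*9083027 = 29053133656686 + 27249081*sqrt(21947)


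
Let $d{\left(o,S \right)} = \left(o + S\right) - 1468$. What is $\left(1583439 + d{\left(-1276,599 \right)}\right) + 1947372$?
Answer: $3528666$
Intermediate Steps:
$d{\left(o,S \right)} = -1468 + S + o$ ($d{\left(o,S \right)} = \left(S + o\right) - 1468 = -1468 + S + o$)
$\left(1583439 + d{\left(-1276,599 \right)}\right) + 1947372 = \left(1583439 - 2145\right) + 1947372 = 1581294 + 1947372 = 3528666$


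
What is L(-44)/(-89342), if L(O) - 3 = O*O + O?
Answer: -1895/89342 ≈ -0.021211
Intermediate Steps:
L(O) = 3 + O + O² (L(O) = 3 + (O*O + O) = 3 + (O² + O) = 3 + (O + O²) = 3 + O + O²)
L(-44)/(-89342) = (3 - 44 + (-44)²)/(-89342) = (3 - 44 + 1936)*(-1/89342) = 1895*(-1/89342) = -1895/89342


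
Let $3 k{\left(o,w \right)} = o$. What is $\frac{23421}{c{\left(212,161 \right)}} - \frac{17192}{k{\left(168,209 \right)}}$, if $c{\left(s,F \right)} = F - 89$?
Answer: $\frac{439}{24} \approx 18.292$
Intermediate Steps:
$k{\left(o,w \right)} = \frac{o}{3}$
$c{\left(s,F \right)} = -89 + F$ ($c{\left(s,F \right)} = F - 89 = -89 + F$)
$\frac{23421}{c{\left(212,161 \right)}} - \frac{17192}{k{\left(168,209 \right)}} = \frac{23421}{-89 + 161} - \frac{17192}{\frac{1}{3} \cdot 168} = \frac{23421}{72} - \frac{17192}{56} = 23421 \cdot \frac{1}{72} - 307 = \frac{7807}{24} - 307 = \frac{439}{24}$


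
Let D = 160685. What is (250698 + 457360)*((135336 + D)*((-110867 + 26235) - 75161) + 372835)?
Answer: -33492354758371444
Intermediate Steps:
(250698 + 457360)*((135336 + D)*((-110867 + 26235) - 75161) + 372835) = (250698 + 457360)*((135336 + 160685)*((-110867 + 26235) - 75161) + 372835) = 708058*(296021*(-84632 - 75161) + 372835) = 708058*(296021*(-159793) + 372835) = 708058*(-47302083653 + 372835) = 708058*(-47301710818) = -33492354758371444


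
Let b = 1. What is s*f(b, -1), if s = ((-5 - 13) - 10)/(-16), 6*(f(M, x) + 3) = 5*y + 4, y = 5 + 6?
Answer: 287/24 ≈ 11.958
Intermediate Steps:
y = 11
f(M, x) = 41/6 (f(M, x) = -3 + (5*11 + 4)/6 = -3 + (55 + 4)/6 = -3 + (⅙)*59 = -3 + 59/6 = 41/6)
s = 7/4 (s = (-18 - 10)*(-1/16) = -28*(-1/16) = 7/4 ≈ 1.7500)
s*f(b, -1) = (7/4)*(41/6) = 287/24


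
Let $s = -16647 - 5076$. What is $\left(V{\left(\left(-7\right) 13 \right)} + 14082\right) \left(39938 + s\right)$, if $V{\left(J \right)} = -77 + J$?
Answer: $253443510$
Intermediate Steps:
$s = -21723$ ($s = -16647 - 5076 = -21723$)
$\left(V{\left(\left(-7\right) 13 \right)} + 14082\right) \left(39938 + s\right) = \left(\left(-77 - 91\right) + 14082\right) \left(39938 - 21723\right) = \left(\left(-77 - 91\right) + 14082\right) 18215 = \left(-168 + 14082\right) 18215 = 13914 \cdot 18215 = 253443510$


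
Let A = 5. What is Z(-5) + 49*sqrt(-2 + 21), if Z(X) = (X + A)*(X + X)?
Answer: 49*sqrt(19) ≈ 213.59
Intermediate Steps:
Z(X) = 2*X*(5 + X) (Z(X) = (X + 5)*(X + X) = (5 + X)*(2*X) = 2*X*(5 + X))
Z(-5) + 49*sqrt(-2 + 21) = 2*(-5)*(5 - 5) + 49*sqrt(-2 + 21) = 2*(-5)*0 + 49*sqrt(19) = 0 + 49*sqrt(19) = 49*sqrt(19)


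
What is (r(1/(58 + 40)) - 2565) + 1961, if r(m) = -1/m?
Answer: -702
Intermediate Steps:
(r(1/(58 + 40)) - 2565) + 1961 = (-1/(1/(58 + 40)) - 2565) + 1961 = (-1/(1/98) - 2565) + 1961 = (-1/1/98 - 2565) + 1961 = (-1*98 - 2565) + 1961 = (-98 - 2565) + 1961 = -2663 + 1961 = -702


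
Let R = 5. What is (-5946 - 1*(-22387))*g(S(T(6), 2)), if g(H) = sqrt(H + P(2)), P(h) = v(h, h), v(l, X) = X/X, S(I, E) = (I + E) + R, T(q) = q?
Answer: 16441*sqrt(14) ≈ 61517.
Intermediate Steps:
S(I, E) = 5 + E + I (S(I, E) = (I + E) + 5 = (E + I) + 5 = 5 + E + I)
v(l, X) = 1
P(h) = 1
g(H) = sqrt(1 + H) (g(H) = sqrt(H + 1) = sqrt(1 + H))
(-5946 - 1*(-22387))*g(S(T(6), 2)) = (-5946 - 1*(-22387))*sqrt(1 + (5 + 2 + 6)) = (-5946 + 22387)*sqrt(1 + 13) = 16441*sqrt(14)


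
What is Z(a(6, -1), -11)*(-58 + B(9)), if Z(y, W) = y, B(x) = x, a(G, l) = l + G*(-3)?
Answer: 931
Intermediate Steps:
a(G, l) = l - 3*G
Z(a(6, -1), -11)*(-58 + B(9)) = (-1 - 3*6)*(-58 + 9) = (-1 - 18)*(-49) = -19*(-49) = 931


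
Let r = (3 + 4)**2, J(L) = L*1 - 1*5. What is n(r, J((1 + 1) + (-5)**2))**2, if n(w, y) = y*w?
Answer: 1162084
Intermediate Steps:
J(L) = -5 + L (J(L) = L - 5 = -5 + L)
r = 49 (r = 7**2 = 49)
n(w, y) = w*y
n(r, J((1 + 1) + (-5)**2))**2 = (49*(-5 + ((1 + 1) + (-5)**2)))**2 = (49*(-5 + (2 + 25)))**2 = (49*(-5 + 27))**2 = (49*22)**2 = 1078**2 = 1162084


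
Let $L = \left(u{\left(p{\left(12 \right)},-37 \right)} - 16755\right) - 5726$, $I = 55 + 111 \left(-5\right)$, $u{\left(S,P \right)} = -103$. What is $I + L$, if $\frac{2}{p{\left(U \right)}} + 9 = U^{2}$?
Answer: $-23084$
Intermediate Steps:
$p{\left(U \right)} = \frac{2}{-9 + U^{2}}$
$I = -500$ ($I = 55 - 555 = -500$)
$L = -22584$ ($L = \left(-103 - 16755\right) - 5726 = -16858 - 5726 = -22584$)
$I + L = -500 - 22584 = -23084$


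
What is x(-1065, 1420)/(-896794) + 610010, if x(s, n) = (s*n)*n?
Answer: 274600386970/448397 ≈ 6.1241e+5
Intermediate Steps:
x(s, n) = s*n² (x(s, n) = (n*s)*n = s*n²)
x(-1065, 1420)/(-896794) + 610010 = -1065*1420²/(-896794) + 610010 = -1065*2016400*(-1/896794) + 610010 = -2147466000*(-1/896794) + 610010 = 1073733000/448397 + 610010 = 274600386970/448397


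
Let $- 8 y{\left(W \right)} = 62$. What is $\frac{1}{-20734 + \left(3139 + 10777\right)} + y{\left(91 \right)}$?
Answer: $- \frac{105681}{13636} \approx -7.7501$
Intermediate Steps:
$y{\left(W \right)} = - \frac{31}{4}$ ($y{\left(W \right)} = \left(- \frac{1}{8}\right) 62 = - \frac{31}{4}$)
$\frac{1}{-20734 + \left(3139 + 10777\right)} + y{\left(91 \right)} = \frac{1}{-20734 + \left(3139 + 10777\right)} - \frac{31}{4} = \frac{1}{-20734 + 13916} - \frac{31}{4} = \frac{1}{-6818} - \frac{31}{4} = - \frac{1}{6818} - \frac{31}{4} = - \frac{105681}{13636}$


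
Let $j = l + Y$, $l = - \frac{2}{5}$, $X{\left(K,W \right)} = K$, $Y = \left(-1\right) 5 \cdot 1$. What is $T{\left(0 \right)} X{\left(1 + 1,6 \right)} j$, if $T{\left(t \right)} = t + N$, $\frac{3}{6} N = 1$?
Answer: $- \frac{108}{5} \approx -21.6$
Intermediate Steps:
$N = 2$ ($N = 2 \cdot 1 = 2$)
$Y = -5$ ($Y = \left(-5\right) 1 = -5$)
$T{\left(t \right)} = 2 + t$ ($T{\left(t \right)} = t + 2 = 2 + t$)
$l = - \frac{2}{5}$ ($l = \left(-2\right) \frac{1}{5} = - \frac{2}{5} \approx -0.4$)
$j = - \frac{27}{5}$ ($j = - \frac{2}{5} - 5 = - \frac{27}{5} \approx -5.4$)
$T{\left(0 \right)} X{\left(1 + 1,6 \right)} j = \left(2 + 0\right) \left(1 + 1\right) \left(- \frac{27}{5}\right) = 2 \cdot 2 \left(- \frac{27}{5}\right) = 4 \left(- \frac{27}{5}\right) = - \frac{108}{5}$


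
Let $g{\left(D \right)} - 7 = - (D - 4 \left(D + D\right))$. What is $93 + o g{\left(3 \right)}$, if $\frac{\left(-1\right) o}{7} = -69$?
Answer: $13617$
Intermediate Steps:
$o = 483$ ($o = \left(-7\right) \left(-69\right) = 483$)
$g{\left(D \right)} = 7 + 7 D$ ($g{\left(D \right)} = 7 - \left(D - 4 \left(D + D\right)\right) = 7 - \left(D - 4 \cdot 2 D\right) = 7 - \left(D - 8 D\right) = 7 - - 7 D = 7 + 7 D$)
$93 + o g{\left(3 \right)} = 93 + 483 \left(7 + 7 \cdot 3\right) = 93 + 483 \left(7 + 21\right) = 93 + 483 \cdot 28 = 93 + 13524 = 13617$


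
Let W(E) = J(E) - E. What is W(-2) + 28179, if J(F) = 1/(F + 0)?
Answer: 56361/2 ≈ 28181.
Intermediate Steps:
J(F) = 1/F
W(E) = 1/E - E
W(-2) + 28179 = (1/(-2) - 1*(-2)) + 28179 = (-½ + 2) + 28179 = 3/2 + 28179 = 56361/2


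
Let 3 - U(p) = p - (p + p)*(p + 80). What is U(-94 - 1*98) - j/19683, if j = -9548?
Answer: 850374197/19683 ≈ 43204.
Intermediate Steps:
U(p) = 3 - p + 2*p*(80 + p) (U(p) = 3 - (p - (p + p)*(p + 80)) = 3 - (p - 2*p*(80 + p)) = 3 + (-p + 2*p*(80 + p)) = 3 - p + 2*p*(80 + p))
U(-94 - 1*98) - j/19683 = (3 + 2*(-94 - 1*98)² + 159*(-94 - 1*98)) - (-9548)/19683 = (3 + 2*(-94 - 98)² + 159*(-94 - 98)) - (-9548)/19683 = (3 + 2*(-192)² + 159*(-192)) - 1*(-9548/19683) = (3 + 2*36864 - 30528) + 9548/19683 = (3 + 73728 - 30528) + 9548/19683 = 43203 + 9548/19683 = 850374197/19683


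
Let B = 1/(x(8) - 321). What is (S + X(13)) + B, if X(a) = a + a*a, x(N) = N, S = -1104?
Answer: -288587/313 ≈ -922.00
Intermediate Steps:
X(a) = a + a**2
B = -1/313 (B = 1/(8 - 321) = 1/(-313) = -1/313 ≈ -0.0031949)
(S + X(13)) + B = (-1104 + 13*(1 + 13)) - 1/313 = (-1104 + 13*14) - 1/313 = (-1104 + 182) - 1/313 = -922 - 1/313 = -288587/313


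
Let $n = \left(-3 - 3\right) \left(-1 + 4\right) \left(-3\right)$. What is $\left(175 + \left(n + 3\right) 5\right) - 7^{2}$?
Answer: $411$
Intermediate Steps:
$n = 54$ ($n = \left(-6\right) 3 \left(-3\right) = \left(-18\right) \left(-3\right) = 54$)
$\left(175 + \left(n + 3\right) 5\right) - 7^{2} = \left(175 + \left(54 + 3\right) 5\right) - 7^{2} = \left(175 + 57 \cdot 5\right) - 49 = \left(175 + 285\right) - 49 = 460 - 49 = 411$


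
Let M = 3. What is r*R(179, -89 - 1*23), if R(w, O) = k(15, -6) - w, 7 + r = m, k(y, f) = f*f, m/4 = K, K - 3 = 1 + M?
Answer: -3003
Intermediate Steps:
K = 7 (K = 3 + (1 + 3) = 3 + 4 = 7)
m = 28 (m = 4*7 = 28)
k(y, f) = f²
r = 21 (r = -7 + 28 = 21)
R(w, O) = 36 - w (R(w, O) = (-6)² - w = 36 - w)
r*R(179, -89 - 1*23) = 21*(36 - 1*179) = 21*(36 - 179) = 21*(-143) = -3003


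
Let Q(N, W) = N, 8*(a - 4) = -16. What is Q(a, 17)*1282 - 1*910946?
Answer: -908382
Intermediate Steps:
a = 2 (a = 4 + (1/8)*(-16) = 4 - 2 = 2)
Q(a, 17)*1282 - 1*910946 = 2*1282 - 1*910946 = 2564 - 910946 = -908382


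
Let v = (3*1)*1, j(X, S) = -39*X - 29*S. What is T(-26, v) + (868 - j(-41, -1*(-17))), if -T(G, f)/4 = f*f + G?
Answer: -170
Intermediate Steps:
v = 3 (v = 3*1 = 3)
T(G, f) = -4*G - 4*f² (T(G, f) = -4*(f*f + G) = -4*(f² + G) = -4*(G + f²) = -4*G - 4*f²)
T(-26, v) + (868 - j(-41, -1*(-17))) = (-4*(-26) - 4*3²) + (868 - (-39*(-41) - (-29)*(-17))) = (104 - 4*9) + (868 - (1599 - 29*17)) = (104 - 36) + (868 - (1599 - 493)) = 68 + (868 - 1*1106) = 68 + (868 - 1106) = 68 - 238 = -170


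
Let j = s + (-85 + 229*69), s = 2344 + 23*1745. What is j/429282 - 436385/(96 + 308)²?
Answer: -88916935225/35032845456 ≈ -2.5381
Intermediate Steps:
s = 42479 (s = 2344 + 40135 = 42479)
j = 58195 (j = 42479 + (-85 + 229*69) = 42479 + (-85 + 15801) = 42479 + 15716 = 58195)
j/429282 - 436385/(96 + 308)² = 58195/429282 - 436385/(96 + 308)² = 58195*(1/429282) - 436385/(404²) = 58195/429282 - 436385/163216 = -88916935225/35032845456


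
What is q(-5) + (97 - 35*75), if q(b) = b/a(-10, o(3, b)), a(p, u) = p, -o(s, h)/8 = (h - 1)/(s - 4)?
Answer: -5055/2 ≈ -2527.5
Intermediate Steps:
o(s, h) = -8*(-1 + h)/(-4 + s) (o(s, h) = -8*(h - 1)/(s - 4) = -8*(-1 + h)/(-4 + s))
q(b) = -b/10 (q(b) = b/(-10) = b*(-⅒) = -b/10)
q(-5) + (97 - 35*75) = -⅒*(-5) + (97 - 35*75) = ½ + (97 - 2625) = ½ - 2528 = -5055/2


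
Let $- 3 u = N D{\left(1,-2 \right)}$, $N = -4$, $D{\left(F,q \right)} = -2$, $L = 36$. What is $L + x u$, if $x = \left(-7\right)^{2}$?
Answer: $- \frac{284}{3} \approx -94.667$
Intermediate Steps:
$x = 49$
$u = - \frac{8}{3}$ ($u = - \frac{\left(-4\right) \left(-2\right)}{3} = \left(- \frac{1}{3}\right) 8 = - \frac{8}{3} \approx -2.6667$)
$L + x u = 36 + 49 \left(- \frac{8}{3}\right) = 36 - \frac{392}{3} = - \frac{284}{3}$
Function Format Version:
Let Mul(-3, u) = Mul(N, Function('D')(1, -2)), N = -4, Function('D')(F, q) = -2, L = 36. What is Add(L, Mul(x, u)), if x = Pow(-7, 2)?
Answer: Rational(-284, 3) ≈ -94.667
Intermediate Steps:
x = 49
u = Rational(-8, 3) (u = Mul(Rational(-1, 3), Mul(-4, -2)) = Mul(Rational(-1, 3), 8) = Rational(-8, 3) ≈ -2.6667)
Add(L, Mul(x, u)) = Add(36, Mul(49, Rational(-8, 3))) = Add(36, Rational(-392, 3)) = Rational(-284, 3)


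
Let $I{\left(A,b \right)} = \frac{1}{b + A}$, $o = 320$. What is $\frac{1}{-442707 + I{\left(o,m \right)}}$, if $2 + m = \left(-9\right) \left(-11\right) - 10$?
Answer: $- \frac{407}{180181748} \approx -2.2588 \cdot 10^{-6}$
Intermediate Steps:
$m = 87$ ($m = -2 - -89 = -2 + \left(99 - 10\right) = -2 + 89 = 87$)
$I{\left(A,b \right)} = \frac{1}{A + b}$
$\frac{1}{-442707 + I{\left(o,m \right)}} = \frac{1}{-442707 + \frac{1}{320 + 87}} = \frac{1}{-442707 + \frac{1}{407}} = \frac{1}{- \frac{180181748}{407}} = - \frac{407}{180181748}$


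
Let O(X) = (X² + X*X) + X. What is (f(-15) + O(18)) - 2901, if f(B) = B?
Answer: -2250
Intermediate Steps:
O(X) = X + 2*X² (O(X) = (X² + X²) + X = 2*X² + X = X + 2*X²)
(f(-15) + O(18)) - 2901 = (-15 + 18*(1 + 2*18)) - 2901 = (-15 + 18*(1 + 36)) - 2901 = (-15 + 18*37) - 2901 = (-15 + 666) - 2901 = 651 - 2901 = -2250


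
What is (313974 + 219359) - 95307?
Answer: 438026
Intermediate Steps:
(313974 + 219359) - 95307 = 533333 - 95307 = 438026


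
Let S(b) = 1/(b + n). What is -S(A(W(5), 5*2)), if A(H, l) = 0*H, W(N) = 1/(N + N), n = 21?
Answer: -1/21 ≈ -0.047619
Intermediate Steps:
W(N) = 1/(2*N)
A(H, l) = 0
S(b) = 1/(21 + b) (S(b) = 1/(b + 21) = 1/(21 + b))
-S(A(W(5), 5*2)) = -1/(21 + 0) = -1/21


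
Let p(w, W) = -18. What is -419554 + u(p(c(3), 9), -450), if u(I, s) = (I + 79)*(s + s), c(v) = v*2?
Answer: -474454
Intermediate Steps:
c(v) = 2*v
u(I, s) = 2*s*(79 + I) (u(I, s) = (79 + I)*(2*s) = 2*s*(79 + I))
-419554 + u(p(c(3), 9), -450) = -419554 + 2*(-450)*(79 - 18) = -419554 + 2*(-450)*61 = -419554 - 54900 = -474454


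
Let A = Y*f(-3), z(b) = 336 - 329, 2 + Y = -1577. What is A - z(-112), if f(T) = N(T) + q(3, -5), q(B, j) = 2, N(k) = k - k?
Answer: -3165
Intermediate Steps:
N(k) = 0
Y = -1579 (Y = -2 - 1577 = -1579)
f(T) = 2 (f(T) = 0 + 2 = 2)
z(b) = 7
A = -3158 (A = -1579*2 = -3158)
A - z(-112) = -3158 - 1*7 = -3158 - 7 = -3165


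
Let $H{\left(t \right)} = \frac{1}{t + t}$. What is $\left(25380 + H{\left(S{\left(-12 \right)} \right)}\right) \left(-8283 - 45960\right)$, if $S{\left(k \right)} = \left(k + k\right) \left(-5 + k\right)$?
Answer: $- \frac{374458974561}{272} \approx -1.3767 \cdot 10^{9}$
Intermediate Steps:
$S{\left(k \right)} = 2 k \left(-5 + k\right)$
$H{\left(t \right)} = \frac{1}{2 t}$
$\left(25380 + H{\left(S{\left(-12 \right)} \right)}\right) \left(-8283 - 45960\right) = \left(25380 + \frac{1}{2 \cdot 2 \left(-12\right) \left(-5 - 12\right)}\right) \left(-8283 - 45960\right) = \left(25380 + \frac{1}{2 \cdot 2 \left(-12\right) \left(-17\right)}\right) \left(-54243\right) = \left(25380 + \frac{1}{2 \cdot 408}\right) \left(-54243\right) = \left(25380 + \frac{1}{2} \cdot \frac{1}{408}\right) \left(-54243\right) = \left(25380 + \frac{1}{816}\right) \left(-54243\right) = \frac{20710081}{816} \left(-54243\right) = - \frac{374458974561}{272}$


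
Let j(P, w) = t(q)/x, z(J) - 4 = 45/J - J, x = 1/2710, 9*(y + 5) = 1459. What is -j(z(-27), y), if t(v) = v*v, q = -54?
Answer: -7902360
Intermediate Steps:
y = 1414/9 (y = -5 + (⅑)*1459 = -5 + 1459/9 = 1414/9 ≈ 157.11)
x = 1/2710 ≈ 0.00036900
z(J) = 4 - J + 45/J (z(J) = 4 + (45/J - J) = 4 + (-J + 45/J) = 4 - J + 45/J)
t(v) = v²
j(P, w) = 7902360 (j(P, w) = (-54)²/(1/2710) = 2916*2710 = 7902360)
-j(z(-27), y) = -1*7902360 = -7902360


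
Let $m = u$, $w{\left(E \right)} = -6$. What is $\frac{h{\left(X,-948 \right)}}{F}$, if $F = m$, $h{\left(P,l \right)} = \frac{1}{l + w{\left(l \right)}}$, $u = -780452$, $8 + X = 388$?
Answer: $\frac{1}{744551208} \approx 1.3431 \cdot 10^{-9}$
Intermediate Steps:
$X = 380$ ($X = -8 + 388 = 380$)
$m = -780452$
$h{\left(P,l \right)} = \frac{1}{-6 + l}$ ($h{\left(P,l \right)} = \frac{1}{l - 6} = \frac{1}{-6 + l}$)
$F = -780452$
$\frac{h{\left(X,-948 \right)}}{F} = \frac{1}{\left(-6 - 948\right) \left(-780452\right)} = \frac{1}{-954} \left(- \frac{1}{780452}\right) = \left(- \frac{1}{954}\right) \left(- \frac{1}{780452}\right) = \frac{1}{744551208}$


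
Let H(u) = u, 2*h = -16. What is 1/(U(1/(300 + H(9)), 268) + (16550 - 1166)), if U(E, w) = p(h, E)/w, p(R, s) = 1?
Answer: 268/4122913 ≈ 6.5003e-5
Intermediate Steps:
h = -8 (h = (1/2)*(-16) = -8)
U(E, w) = 1/w
1/(U(1/(300 + H(9)), 268) + (16550 - 1166)) = 1/(1/268 + (16550 - 1166)) = 1/(1/268 + 15384) = 1/(4122913/268) = 268/4122913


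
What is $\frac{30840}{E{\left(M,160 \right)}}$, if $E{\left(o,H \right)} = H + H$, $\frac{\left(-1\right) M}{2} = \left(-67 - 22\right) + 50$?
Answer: $\frac{771}{8} \approx 96.375$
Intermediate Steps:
$M = 78$ ($M = - 2 \left(\left(-67 - 22\right) + 50\right) = - 2 \left(-89 + 50\right) = \left(-2\right) \left(-39\right) = 78$)
$E{\left(o,H \right)} = 2 H$
$\frac{30840}{E{\left(M,160 \right)}} = \frac{30840}{2 \cdot 160} = \frac{30840}{320} = 30840 \cdot \frac{1}{320} = \frac{771}{8}$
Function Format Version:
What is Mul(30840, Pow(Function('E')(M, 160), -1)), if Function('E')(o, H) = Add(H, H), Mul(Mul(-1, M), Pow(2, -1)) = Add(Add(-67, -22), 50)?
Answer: Rational(771, 8) ≈ 96.375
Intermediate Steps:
M = 78 (M = Mul(-2, Add(Add(-67, -22), 50)) = Mul(-2, Add(-89, 50)) = Mul(-2, -39) = 78)
Function('E')(o, H) = Mul(2, H)
Mul(30840, Pow(Function('E')(M, 160), -1)) = Mul(30840, Pow(Mul(2, 160), -1)) = Mul(30840, Pow(320, -1)) = Mul(30840, Rational(1, 320)) = Rational(771, 8)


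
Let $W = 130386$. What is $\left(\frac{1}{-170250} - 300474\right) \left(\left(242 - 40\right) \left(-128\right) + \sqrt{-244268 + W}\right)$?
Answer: $\frac{661340870220928}{85125} - \frac{51155698501 i \sqrt{113882}}{170250} \approx 7.7691 \cdot 10^{9} - 1.014 \cdot 10^{8} i$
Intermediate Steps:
$\left(\frac{1}{-170250} - 300474\right) \left(\left(242 - 40\right) \left(-128\right) + \sqrt{-244268 + W}\right) = \left(\frac{1}{-170250} - 300474\right) \left(\left(242 - 40\right) \left(-128\right) + \sqrt{-244268 + 130386}\right) = \left(- \frac{1}{170250} - 300474\right) \left(202 \left(-128\right) + \sqrt{-113882}\right) = - \frac{51155698501 \left(-25856 + i \sqrt{113882}\right)}{170250} = \frac{661340870220928}{85125} - \frac{51155698501 i \sqrt{113882}}{170250}$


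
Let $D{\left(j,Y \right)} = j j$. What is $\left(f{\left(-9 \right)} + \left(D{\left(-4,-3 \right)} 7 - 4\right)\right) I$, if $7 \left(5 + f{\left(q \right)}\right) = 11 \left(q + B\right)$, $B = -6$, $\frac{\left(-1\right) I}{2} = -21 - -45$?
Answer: $- \frac{26688}{7} \approx -3812.6$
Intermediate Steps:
$D{\left(j,Y \right)} = j^{2}$
$I = -48$ ($I = - 2 \left(-21 - -45\right) = - 2 \left(-21 + 45\right) = \left(-2\right) 24 = -48$)
$f{\left(q \right)} = - \frac{101}{7} + \frac{11 q}{7}$ ($f{\left(q \right)} = -5 + \frac{11 \left(q - 6\right)}{7} = -5 + \frac{11 \left(-6 + q\right)}{7} = -5 + \frac{-66 + 11 q}{7} = -5 + \left(- \frac{66}{7} + \frac{11 q}{7}\right) = - \frac{101}{7} + \frac{11 q}{7}$)
$\left(f{\left(-9 \right)} + \left(D{\left(-4,-3 \right)} 7 - 4\right)\right) I = \left(\left(- \frac{101}{7} + \frac{11}{7} \left(-9\right)\right) - \left(4 - \left(-4\right)^{2} \cdot 7\right)\right) \left(-48\right) = \left(\left(- \frac{101}{7} - \frac{99}{7}\right) + \left(16 \cdot 7 - 4\right)\right) \left(-48\right) = \left(- \frac{200}{7} + \left(112 - 4\right)\right) \left(-48\right) = \left(- \frac{200}{7} + 108\right) \left(-48\right) = \frac{556}{7} \left(-48\right) = - \frac{26688}{7}$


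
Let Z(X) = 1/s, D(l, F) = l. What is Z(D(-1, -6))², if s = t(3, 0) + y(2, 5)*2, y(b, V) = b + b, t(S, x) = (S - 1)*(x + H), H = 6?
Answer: 1/400 ≈ 0.0025000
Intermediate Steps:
t(S, x) = (-1 + S)*(6 + x) (t(S, x) = (S - 1)*(x + 6) = (-1 + S)*(6 + x))
y(b, V) = 2*b
s = 20 (s = (-6 - 1*0 + 6*3 + 3*0) + (2*2)*2 = (-6 + 0 + 18 + 0) + 4*2 = 12 + 8 = 20)
Z(X) = 1/20
Z(D(-1, -6))² = (1/20)² = 1/400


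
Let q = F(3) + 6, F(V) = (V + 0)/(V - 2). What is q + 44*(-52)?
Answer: -2279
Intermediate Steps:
F(V) = V/(-2 + V)
q = 9 (q = 3/(-2 + 3) + 6 = 3/1 + 6 = 3*1 + 6 = 3 + 6 = 9)
q + 44*(-52) = 9 + 44*(-52) = 9 - 2288 = -2279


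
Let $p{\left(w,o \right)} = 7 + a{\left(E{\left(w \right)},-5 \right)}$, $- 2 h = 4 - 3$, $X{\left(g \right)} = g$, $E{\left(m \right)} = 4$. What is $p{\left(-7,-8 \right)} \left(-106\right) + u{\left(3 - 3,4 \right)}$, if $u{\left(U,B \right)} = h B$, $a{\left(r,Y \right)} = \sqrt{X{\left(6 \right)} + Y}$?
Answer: $-850$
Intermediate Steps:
$h = - \frac{1}{2}$ ($h = - \frac{4 - 3}{2} = \left(- \frac{1}{2}\right) 1 = - \frac{1}{2} \approx -0.5$)
$a{\left(r,Y \right)} = \sqrt{6 + Y}$
$u{\left(U,B \right)} = - \frac{B}{2}$
$p{\left(w,o \right)} = 8$ ($p{\left(w,o \right)} = 7 + \sqrt{6 - 5} = 7 + \sqrt{1} = 7 + 1 = 8$)
$p{\left(-7,-8 \right)} \left(-106\right) + u{\left(3 - 3,4 \right)} = 8 \left(-106\right) - 2 = -848 - 2 = -850$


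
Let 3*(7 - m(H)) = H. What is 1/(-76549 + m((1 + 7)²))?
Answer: -3/229690 ≈ -1.3061e-5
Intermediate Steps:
m(H) = 7 - H/3
1/(-76549 + m((1 + 7)²)) = 1/(-76549 + (7 - (1 + 7)²/3)) = 1/(-76549 + (7 - ⅓*8²)) = 1/(-76549 + (7 - ⅓*64)) = 1/(-76549 + (7 - 64/3)) = 1/(-76549 - 43/3) = 1/(-229690/3) = -3/229690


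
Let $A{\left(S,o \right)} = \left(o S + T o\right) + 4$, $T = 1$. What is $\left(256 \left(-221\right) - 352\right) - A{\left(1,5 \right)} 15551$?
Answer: $-274642$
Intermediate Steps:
$A{\left(S,o \right)} = 4 + o + S o$ ($A{\left(S,o \right)} = \left(o S + 1 o\right) + 4 = \left(S o + o\right) + 4 = \left(o + S o\right) + 4 = 4 + o + S o$)
$\left(256 \left(-221\right) - 352\right) - A{\left(1,5 \right)} 15551 = \left(256 \left(-221\right) - 352\right) - \left(4 + 5 + 1 \cdot 5\right) 15551 = \left(-56576 - 352\right) - \left(4 + 5 + 5\right) 15551 = -56928 - 14 \cdot 15551 = -56928 - 217714 = -274642$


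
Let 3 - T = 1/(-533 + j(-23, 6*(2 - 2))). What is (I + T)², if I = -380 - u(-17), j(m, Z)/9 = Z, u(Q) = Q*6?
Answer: 21483937476/284089 ≈ 75624.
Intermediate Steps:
u(Q) = 6*Q
j(m, Z) = 9*Z
T = 1600/533 (T = 3 - 1/(-533 + 9*(6*(2 - 2))) = 3 - 1/(-533 + 9*(6*0)) = 3 - 1/(-533 + 9*0) = 3 - 1/(-533 + 0) = 3 - 1/(-533) = 3 - 1*(-1/533) = 3 + 1/533 = 1600/533 ≈ 3.0019)
I = -278 (I = -380 - 6*(-17) = -380 - 1*(-102) = -380 + 102 = -278)
(I + T)² = (-278 + 1600/533)² = (-146574/533)² = 21483937476/284089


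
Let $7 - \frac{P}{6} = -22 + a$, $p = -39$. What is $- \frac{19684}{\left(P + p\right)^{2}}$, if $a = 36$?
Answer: $- \frac{19684}{6561} \approx -3.0002$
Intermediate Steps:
$P = -42$ ($P = 42 - 6 \left(-22 + 36\right) = 42 - 84 = -42$)
$- \frac{19684}{\left(P + p\right)^{2}} = - \frac{19684}{\left(-42 - 39\right)^{2}} = - \frac{19684}{\left(-81\right)^{2}} = - \frac{19684}{6561}$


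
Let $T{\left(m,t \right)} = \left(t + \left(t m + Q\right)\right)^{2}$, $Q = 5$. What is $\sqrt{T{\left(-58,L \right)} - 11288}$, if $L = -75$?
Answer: $2 \sqrt{4576778} \approx 4278.7$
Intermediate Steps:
$T{\left(m,t \right)} = \left(5 + t + m t\right)^{2}$ ($T{\left(m,t \right)} = \left(t + \left(t m + 5\right)\right)^{2} = \left(t + \left(m t + 5\right)\right)^{2} = \left(t + \left(5 + m t\right)\right)^{2} = \left(5 + t + m t\right)^{2}$)
$\sqrt{T{\left(-58,L \right)} - 11288} = \sqrt{\left(5 - 75 - -4350\right)^{2} - 11288} = \sqrt{\left(5 - 75 + 4350\right)^{2} - 11288} = \sqrt{4280^{2} - 11288} = \sqrt{18318400 - 11288} = \sqrt{18307112} = 2 \sqrt{4576778}$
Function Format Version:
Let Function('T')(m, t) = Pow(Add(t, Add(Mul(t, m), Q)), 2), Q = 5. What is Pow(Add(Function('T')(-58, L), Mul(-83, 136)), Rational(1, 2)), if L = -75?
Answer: Mul(2, Pow(4576778, Rational(1, 2))) ≈ 4278.7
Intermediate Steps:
Function('T')(m, t) = Pow(Add(5, t, Mul(m, t)), 2) (Function('T')(m, t) = Pow(Add(t, Add(Mul(t, m), 5)), 2) = Pow(Add(t, Add(Mul(m, t), 5)), 2) = Pow(Add(t, Add(5, Mul(m, t))), 2) = Pow(Add(5, t, Mul(m, t)), 2))
Pow(Add(Function('T')(-58, L), Mul(-83, 136)), Rational(1, 2)) = Pow(Add(Pow(Add(5, -75, Mul(-58, -75)), 2), Mul(-83, 136)), Rational(1, 2)) = Pow(Add(Pow(Add(5, -75, 4350), 2), -11288), Rational(1, 2)) = Pow(Add(Pow(4280, 2), -11288), Rational(1, 2)) = Pow(Add(18318400, -11288), Rational(1, 2)) = Pow(18307112, Rational(1, 2)) = Mul(2, Pow(4576778, Rational(1, 2)))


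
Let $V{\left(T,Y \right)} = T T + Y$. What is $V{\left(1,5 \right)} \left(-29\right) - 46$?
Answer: $-220$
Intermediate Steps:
$V{\left(T,Y \right)} = Y + T^{2}$ ($V{\left(T,Y \right)} = T^{2} + Y = Y + T^{2}$)
$V{\left(1,5 \right)} \left(-29\right) - 46 = \left(5 + 1^{2}\right) \left(-29\right) - 46 = \left(5 + 1\right) \left(-29\right) - 46 = 6 \left(-29\right) - 46 = -174 - 46 = -220$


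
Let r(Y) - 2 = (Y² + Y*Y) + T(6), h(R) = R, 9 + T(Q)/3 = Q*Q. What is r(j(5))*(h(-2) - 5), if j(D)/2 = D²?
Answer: -35581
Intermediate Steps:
j(D) = 2*D²
T(Q) = -27 + 3*Q² (T(Q) = -27 + 3*(Q*Q) = -27 + 3*Q²)
r(Y) = 83 + 2*Y² (r(Y) = 2 + ((Y² + Y*Y) + (-27 + 3*6²)) = 2 + ((Y² + Y²) + (-27 + 3*36)) = 2 + (2*Y² + (-27 + 108)) = 2 + (2*Y² + 81) = 2 + (81 + 2*Y²) = 83 + 2*Y²)
r(j(5))*(h(-2) - 5) = (83 + 2*(2*5²)²)*(-2 - 5) = (83 + 2*(2*25)²)*(-7) = (83 + 2*50²)*(-7) = (83 + 2*2500)*(-7) = (83 + 5000)*(-7) = 5083*(-7) = -35581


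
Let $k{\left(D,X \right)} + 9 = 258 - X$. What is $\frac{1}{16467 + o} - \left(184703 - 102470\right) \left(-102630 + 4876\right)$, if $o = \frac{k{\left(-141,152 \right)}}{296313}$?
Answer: $\frac{39223457299231603089}{4879386268} \approx 8.0386 \cdot 10^{9}$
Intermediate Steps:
$k{\left(D,X \right)} = 249 - X$ ($k{\left(D,X \right)} = -9 - \left(-258 + X\right) = 249 - X$)
$o = \frac{97}{296313}$ ($o = \frac{249 - 152}{296313} = \left(249 - 152\right) \frac{1}{296313} = 97 \cdot \frac{1}{296313} = \frac{97}{296313} \approx 0.00032736$)
$\frac{1}{16467 + o} - \left(184703 - 102470\right) \left(-102630 + 4876\right) = \frac{1}{16467 + \frac{97}{296313}} - \left(184703 - 102470\right) \left(-102630 + 4876\right) = \frac{1}{\frac{4879386268}{296313}} - 82233 \left(-97754\right) = \frac{296313}{4879386268} - -8038604682 = \frac{296313}{4879386268} + 8038604682 = \frac{39223457299231603089}{4879386268}$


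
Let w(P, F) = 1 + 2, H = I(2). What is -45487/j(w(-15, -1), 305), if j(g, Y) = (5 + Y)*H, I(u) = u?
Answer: -45487/620 ≈ -73.366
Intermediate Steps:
H = 2
w(P, F) = 3
j(g, Y) = 10 + 2*Y (j(g, Y) = (5 + Y)*2 = 10 + 2*Y)
-45487/j(w(-15, -1), 305) = -45487/(10 + 2*305) = -45487/(10 + 610) = -45487/620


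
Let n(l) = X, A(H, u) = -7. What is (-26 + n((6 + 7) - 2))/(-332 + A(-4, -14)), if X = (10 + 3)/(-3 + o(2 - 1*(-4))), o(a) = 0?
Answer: 91/1017 ≈ 0.089479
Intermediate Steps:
X = -13/3 (X = (10 + 3)/(-3 + 0) = 13/(-3) = 13*(-⅓) = -13/3 ≈ -4.3333)
n(l) = -13/3
(-26 + n((6 + 7) - 2))/(-332 + A(-4, -14)) = (-26 - 13/3)/(-332 - 7) = -91/3/(-339) = -91/3*(-1/339) = 91/1017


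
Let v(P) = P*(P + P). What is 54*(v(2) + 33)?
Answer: 2214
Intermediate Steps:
v(P) = 2*P² (v(P) = P*(2*P) = 2*P²)
54*(v(2) + 33) = 54*(2*2² + 33) = 54*(2*4 + 33) = 54*(8 + 33) = 54*41 = 2214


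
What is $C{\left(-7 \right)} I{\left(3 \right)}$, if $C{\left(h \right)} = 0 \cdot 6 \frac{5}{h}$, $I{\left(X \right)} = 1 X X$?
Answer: $0$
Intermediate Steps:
$I{\left(X \right)} = X^{2}$ ($I{\left(X \right)} = X X = X^{2}$)
$C{\left(h \right)} = 0$ ($C{\left(h \right)} = 0 \frac{5}{h} = 0$)
$C{\left(-7 \right)} I{\left(3 \right)} = 0 \cdot 3^{2} = 0 \cdot 9 = 0$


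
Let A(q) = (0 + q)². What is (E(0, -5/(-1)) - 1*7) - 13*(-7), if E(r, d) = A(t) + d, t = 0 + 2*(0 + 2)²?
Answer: 153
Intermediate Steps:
t = 8 (t = 0 + 2*2² = 0 + 2*4 = 0 + 8 = 8)
A(q) = q²
E(r, d) = 64 + d (E(r, d) = 8² + d = 64 + d)
(E(0, -5/(-1)) - 1*7) - 13*(-7) = ((64 - 5/(-1)) - 1*7) - 13*(-7) = ((64 - 5*(-1)) - 7) + 91 = ((64 + 5) - 7) + 91 = (69 - 7) + 91 = 62 + 91 = 153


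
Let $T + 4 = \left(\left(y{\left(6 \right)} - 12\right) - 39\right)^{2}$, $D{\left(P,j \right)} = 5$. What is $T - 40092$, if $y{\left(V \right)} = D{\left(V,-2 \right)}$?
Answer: $-37980$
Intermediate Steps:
$y{\left(V \right)} = 5$
$T = 2112$ ($T = -4 + \left(\left(5 - 12\right) - 39\right)^{2} = -4 + \left(-7 - 39\right)^{2} = -4 + \left(-46\right)^{2} = -4 + 2116 = 2112$)
$T - 40092 = 2112 - 40092 = -37980$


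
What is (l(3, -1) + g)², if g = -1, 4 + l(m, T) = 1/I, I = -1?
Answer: 36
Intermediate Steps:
l(m, T) = -5 (l(m, T) = -4 + 1/(-1) = -4 - 1 = -5)
(l(3, -1) + g)² = (-5 - 1)² = (-6)² = 36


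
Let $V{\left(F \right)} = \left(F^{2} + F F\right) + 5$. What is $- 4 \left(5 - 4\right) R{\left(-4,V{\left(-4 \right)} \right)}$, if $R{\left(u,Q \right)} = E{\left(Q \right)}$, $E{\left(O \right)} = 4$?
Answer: $-16$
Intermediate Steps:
$V{\left(F \right)} = 5 + 2 F^{2}$ ($V{\left(F \right)} = \left(F^{2} + F^{2}\right) + 5 = 2 F^{2} + 5 = 5 + 2 F^{2}$)
$R{\left(u,Q \right)} = 4$
$- 4 \left(5 - 4\right) R{\left(-4,V{\left(-4 \right)} \right)} = - 4 \left(5 - 4\right) 4 = - 4 \cdot 1 \cdot 4 = - 4 \cdot 4 = \left(-1\right) 16 = -16$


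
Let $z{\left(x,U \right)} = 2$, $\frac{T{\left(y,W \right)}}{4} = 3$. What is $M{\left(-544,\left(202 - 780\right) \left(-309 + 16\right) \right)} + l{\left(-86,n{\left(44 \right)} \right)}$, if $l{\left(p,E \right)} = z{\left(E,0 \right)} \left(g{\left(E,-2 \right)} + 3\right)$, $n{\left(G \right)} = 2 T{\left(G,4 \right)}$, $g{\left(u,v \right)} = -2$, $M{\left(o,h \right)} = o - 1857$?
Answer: $-2399$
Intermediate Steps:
$T{\left(y,W \right)} = 12$ ($T{\left(y,W \right)} = 4 \cdot 3 = 12$)
$M{\left(o,h \right)} = -1857 + o$
$n{\left(G \right)} = 24$ ($n{\left(G \right)} = 2 \cdot 12 = 24$)
$l{\left(p,E \right)} = 2$ ($l{\left(p,E \right)} = 2 \left(-2 + 3\right) = 2 \cdot 1 = 2$)
$M{\left(-544,\left(202 - 780\right) \left(-309 + 16\right) \right)} + l{\left(-86,n{\left(44 \right)} \right)} = \left(-1857 - 544\right) + 2 = -2401 + 2 = -2399$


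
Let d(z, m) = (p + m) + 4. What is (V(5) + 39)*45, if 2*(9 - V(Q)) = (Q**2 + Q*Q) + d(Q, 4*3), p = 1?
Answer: 1305/2 ≈ 652.50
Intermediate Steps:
d(z, m) = 5 + m (d(z, m) = (1 + m) + 4 = 5 + m)
V(Q) = 1/2 - Q**2 (V(Q) = 9 - ((Q**2 + Q*Q) + (5 + 4*3))/2 = 9 - ((Q**2 + Q**2) + (5 + 12))/2 = 9 - (2*Q**2 + 17)/2 = 9 - (17 + 2*Q**2)/2 = 9 + (-17/2 - Q**2) = 1/2 - Q**2)
(V(5) + 39)*45 = ((1/2 - 1*5**2) + 39)*45 = ((1/2 - 1*25) + 39)*45 = ((1/2 - 25) + 39)*45 = (-49/2 + 39)*45 = (29/2)*45 = 1305/2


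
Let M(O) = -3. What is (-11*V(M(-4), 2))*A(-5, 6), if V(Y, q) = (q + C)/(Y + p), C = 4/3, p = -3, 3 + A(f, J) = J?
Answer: 55/3 ≈ 18.333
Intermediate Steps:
A(f, J) = -3 + J
C = 4/3 (C = 4*(⅓) = 4/3 ≈ 1.3333)
V(Y, q) = (4/3 + q)/(-3 + Y) (V(Y, q) = (q + 4/3)/(Y - 3) = (4/3 + q)/(-3 + Y))
(-11*V(M(-4), 2))*A(-5, 6) = (-11*(4/3 + 2)/(-3 - 3))*(-3 + 6) = -11*10/((-6)*3)*3 = -(-11)*10/(6*3)*3 = -11*(-5/9)*3 = (55/9)*3 = 55/3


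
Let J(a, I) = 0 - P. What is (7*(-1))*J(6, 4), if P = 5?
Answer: 35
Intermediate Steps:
J(a, I) = -5 (J(a, I) = 0 - 1*5 = 0 - 5 = -5)
(7*(-1))*J(6, 4) = (7*(-1))*(-5) = -7*(-5) = 35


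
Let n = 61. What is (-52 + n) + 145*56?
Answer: 8129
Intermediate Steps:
(-52 + n) + 145*56 = (-52 + 61) + 145*56 = 9 + 8120 = 8129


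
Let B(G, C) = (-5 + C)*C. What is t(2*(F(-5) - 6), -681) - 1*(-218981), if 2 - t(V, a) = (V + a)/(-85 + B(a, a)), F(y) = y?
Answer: 102282799326/467081 ≈ 2.1898e+5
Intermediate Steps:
B(G, C) = C*(-5 + C)
t(V, a) = 2 - (V + a)/(-85 + a*(-5 + a))
t(2*(F(-5) - 6), -681) - 1*(-218981) = (-170 - 2*(-5 - 6) - 1*(-681) + 2*(-681)*(-5 - 681))/(-85 - 681*(-5 - 681)) - 1*(-218981) = (-170 - 2*(-11) + 681 + 2*(-681)*(-686))/(-85 - 681*(-686)) + 218981 = (-170 - 1*(-22) + 681 + 934332)/(-85 + 467166) + 218981 = (-170 + 22 + 681 + 934332)/467081 + 218981 = (1/467081)*934865 + 218981 = 934865/467081 + 218981 = 102282799326/467081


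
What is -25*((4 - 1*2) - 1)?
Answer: -25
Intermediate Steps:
-25*((4 - 1*2) - 1) = -25*((4 - 2) - 1) = -25*(2 - 1) = -25*1 = -25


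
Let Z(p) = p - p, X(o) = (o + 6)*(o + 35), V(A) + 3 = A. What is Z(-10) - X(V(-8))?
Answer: 120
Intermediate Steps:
V(A) = -3 + A
X(o) = (6 + o)*(35 + o)
Z(p) = 0
Z(-10) - X(V(-8)) = 0 - (210 + (-3 - 8)**2 + 41*(-3 - 8)) = 0 - (210 + (-11)**2 + 41*(-11)) = 0 - (210 + 121 - 451) = 0 - 1*(-120) = 0 + 120 = 120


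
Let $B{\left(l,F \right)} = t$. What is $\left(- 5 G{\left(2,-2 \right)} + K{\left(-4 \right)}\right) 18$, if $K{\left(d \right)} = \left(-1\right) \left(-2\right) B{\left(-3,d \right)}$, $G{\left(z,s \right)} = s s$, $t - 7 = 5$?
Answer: $72$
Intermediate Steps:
$t = 12$ ($t = 7 + 5 = 12$)
$G{\left(z,s \right)} = s^{2}$
$B{\left(l,F \right)} = 12$
$K{\left(d \right)} = 24$ ($K{\left(d \right)} = \left(-1\right) \left(-2\right) 12 = 2 \cdot 12 = 24$)
$\left(- 5 G{\left(2,-2 \right)} + K{\left(-4 \right)}\right) 18 = \left(- 5 \left(-2\right)^{2} + 24\right) 18 = \left(\left(-5\right) 4 + 24\right) 18 = \left(-20 + 24\right) 18 = 4 \cdot 18 = 72$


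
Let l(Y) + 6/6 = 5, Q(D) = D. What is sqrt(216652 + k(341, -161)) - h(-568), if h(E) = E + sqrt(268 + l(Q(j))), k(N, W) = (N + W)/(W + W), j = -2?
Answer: 568 - 4*sqrt(17) + sqrt(5615822002)/161 ≈ 1017.0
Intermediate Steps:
l(Y) = 4 (l(Y) = -1 + 5 = 4)
k(N, W) = (N + W)/(2*W) (k(N, W) = (N + W)/((2*W)) = (N + W)*(1/(2*W)) = (N + W)/(2*W))
h(E) = E + 4*sqrt(17) (h(E) = E + sqrt(268 + 4) = E + sqrt(272) = E + 4*sqrt(17))
sqrt(216652 + k(341, -161)) - h(-568) = sqrt(216652 + (1/2)*(341 - 161)/(-161)) - (-568 + 4*sqrt(17)) = sqrt(216652 + (1/2)*(-1/161)*180) + (568 - 4*sqrt(17)) = sqrt(216652 - 90/161) + (568 - 4*sqrt(17)) = sqrt(34880882/161) + (568 - 4*sqrt(17)) = sqrt(5615822002)/161 + (568 - 4*sqrt(17)) = 568 - 4*sqrt(17) + sqrt(5615822002)/161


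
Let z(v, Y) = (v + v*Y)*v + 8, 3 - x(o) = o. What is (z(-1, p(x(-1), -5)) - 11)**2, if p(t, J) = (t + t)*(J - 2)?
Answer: 3364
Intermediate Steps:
x(o) = 3 - o
p(t, J) = 2*t*(-2 + J) (p(t, J) = (2*t)*(-2 + J) = 2*t*(-2 + J))
z(v, Y) = 8 + v*(v + Y*v) (z(v, Y) = (v + Y*v)*v + 8 = v*(v + Y*v) + 8 = 8 + v*(v + Y*v))
(z(-1, p(x(-1), -5)) - 11)**2 = ((8 + (-1)**2 + (2*(3 - 1*(-1))*(-2 - 5))*(-1)**2) - 11)**2 = ((8 + 1 + (2*(3 + 1)*(-7))*1) - 11)**2 = ((8 + 1 + (2*4*(-7))*1) - 11)**2 = ((8 + 1 - 56*1) - 11)**2 = ((8 + 1 - 56) - 11)**2 = (-47 - 11)**2 = (-58)**2 = 3364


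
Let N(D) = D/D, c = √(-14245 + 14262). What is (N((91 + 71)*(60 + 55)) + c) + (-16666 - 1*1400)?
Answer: -18065 + √17 ≈ -18061.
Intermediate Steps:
c = √17 ≈ 4.1231
N(D) = 1
(N((91 + 71)*(60 + 55)) + c) + (-16666 - 1*1400) = (1 + √17) + (-16666 - 1*1400) = (1 + √17) + (-16666 - 1400) = (1 + √17) - 18066 = -18065 + √17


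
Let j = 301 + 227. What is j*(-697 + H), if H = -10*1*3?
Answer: -383856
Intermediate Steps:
j = 528
H = -30 (H = -10*3 = -30)
j*(-697 + H) = 528*(-697 - 30) = 528*(-727) = -383856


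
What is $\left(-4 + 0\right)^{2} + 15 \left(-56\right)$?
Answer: $-824$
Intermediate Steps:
$\left(-4 + 0\right)^{2} + 15 \left(-56\right) = \left(-4\right)^{2} - 840 = 16 - 840 = -824$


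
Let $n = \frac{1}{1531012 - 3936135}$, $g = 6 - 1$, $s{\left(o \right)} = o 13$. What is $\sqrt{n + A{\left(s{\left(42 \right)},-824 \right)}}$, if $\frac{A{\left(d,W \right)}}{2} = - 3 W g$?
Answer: $\frac{\sqrt{142995723465183757}}{2405123} \approx 157.23$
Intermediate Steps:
$s{\left(o \right)} = 13 o$
$g = 5$
$n = - \frac{1}{2405123}$ ($n = \frac{1}{-2405123} = - \frac{1}{2405123} \approx -4.1578 \cdot 10^{-7}$)
$A{\left(d,W \right)} = - 30 W$ ($A{\left(d,W \right)} = 2 - 3 W 5 = 2 \left(- 15 W\right) = - 30 W$)
$\sqrt{n + A{\left(s{\left(42 \right)},-824 \right)}} = \sqrt{- \frac{1}{2405123} - -24720} = \sqrt{- \frac{1}{2405123} + 24720} = \sqrt{\frac{59454640559}{2405123}} = \frac{\sqrt{142995723465183757}}{2405123}$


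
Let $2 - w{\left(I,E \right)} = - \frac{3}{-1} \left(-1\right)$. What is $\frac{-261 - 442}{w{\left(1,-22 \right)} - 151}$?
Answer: $\frac{703}{146} \approx 4.8151$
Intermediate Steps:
$w{\left(I,E \right)} = 5$ ($w{\left(I,E \right)} = 2 - - \frac{3}{-1} \left(-1\right) = 2 - \left(-3\right) \left(-1\right) \left(-1\right) = 2 - 3 \left(-1\right) = 2 - -3 = 2 + 3 = 5$)
$\frac{-261 - 442}{w{\left(1,-22 \right)} - 151} = \frac{-261 - 442}{5 - 151} = - \frac{703}{-146} = \left(-703\right) \left(- \frac{1}{146}\right) = \frac{703}{146}$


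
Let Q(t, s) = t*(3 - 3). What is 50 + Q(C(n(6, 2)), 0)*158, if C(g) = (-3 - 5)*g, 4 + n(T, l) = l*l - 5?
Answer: 50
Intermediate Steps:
n(T, l) = -9 + l² (n(T, l) = -4 + (l*l - 5) = -4 + (l² - 5) = -4 + (-5 + l²) = -9 + l²)
C(g) = -8*g
Q(t, s) = 0 (Q(t, s) = t*0 = 0)
50 + Q(C(n(6, 2)), 0)*158 = 50 + 0*158 = 50 + 0 = 50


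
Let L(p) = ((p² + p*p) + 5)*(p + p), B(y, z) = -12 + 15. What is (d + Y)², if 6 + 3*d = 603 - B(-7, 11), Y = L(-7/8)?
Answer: 570302161/16384 ≈ 34809.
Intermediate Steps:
B(y, z) = 3
L(p) = 2*p*(5 + 2*p²) (L(p) = ((p² + p²) + 5)*(2*p) = (2*p² + 5)*(2*p) = (5 + 2*p²)*(2*p) = 2*p*(5 + 2*p²))
Y = -1463/128 (Y = 4*(-7/8)³ + 10*(-7/8) = 4*(-343/512) - 35/4 = -343/128 - 35/4 = -1463/128 ≈ -11.430)
d = 198 (d = -2 + (603 - 1*3)/3 = -2 + (603 - 3)/3 = -2 + (⅓)*600 = -2 + 200 = 198)
(d + Y)² = (198 - 1463/128)² = (23881/128)² = 570302161/16384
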